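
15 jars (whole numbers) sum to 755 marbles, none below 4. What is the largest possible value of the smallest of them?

50

The average is 755/15 < 51, so some value is ≤ 50.
Achievable: 10 of them at 50 and 5 at 51 total 755.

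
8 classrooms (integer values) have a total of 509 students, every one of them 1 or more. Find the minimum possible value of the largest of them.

If every one of the 8 were at most 63, the total would be at most 8 × 63 = 504 < 509.
Achievable: 5 of them at 64 and 3 at 63 total 509.

64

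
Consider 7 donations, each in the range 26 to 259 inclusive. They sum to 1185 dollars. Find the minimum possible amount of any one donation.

26

Minimizing one value means maximizing the remaining 6.
The other 6 can take up 6 × 259 = 1554 ≥ 1185 − 26, so one donation can sit at its floor of 26.
Achievable: one at 26 and the other 6 totalling 1159, which fits since 6 × 26 ≤ 1159 ≤ 6 × 259.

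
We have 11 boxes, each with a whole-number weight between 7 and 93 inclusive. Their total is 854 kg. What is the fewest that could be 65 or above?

6

If only k of them are at least 65, the other 11 − k are at most 64, so the total is at most k·93 + (11 − k)·64.
This must reach 854, so k·93 + (11 − k)·64 ≥ 854, giving k ≥ 6.
Exactly 6 works: 6 values at 93 and 5 at 64 total 878; lower one of the high values by 24 (still ≥ 65) to hit 854.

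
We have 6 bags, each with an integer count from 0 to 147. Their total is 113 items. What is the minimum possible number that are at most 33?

Let j be the number exceeding 33. Then the total is ≥ 34·j + 0·(6 − j) = 0 + 34j.
So 34j ≤ 113 and j ≤ 3; hence at least 6 − 3 = 3 are ≤ 33.
Exactly 3 works: 3 values at 0 and 3 at 34 total 102; raise one of the low values by 11 (still ≤ 33) to hit 113.

3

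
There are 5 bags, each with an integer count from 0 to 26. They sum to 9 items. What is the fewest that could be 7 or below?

If only k of them are at most 7, the other 5 − k are at least 8, so the total is at least (5 − k)·8 + k·0.
This is ≤ 9, so (5 − k)·8 + 0k ≤ 9, which gives k ≥ 4.
Exactly 4 works: 4 values at 0 and 1 at 8 total 8; raise one of the low values by 1 (still ≤ 7) to hit 9.

4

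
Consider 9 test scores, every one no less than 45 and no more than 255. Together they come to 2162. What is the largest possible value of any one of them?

255

To make one score as large as possible, make the other 8 as small as possible.
The other 8 contribute at least 8 × 45 = 360, leaving at most 2162 − 360 = 1802.
But each score is capped at 255, so the maximum is 255.
Achievable: one at 255 and the other 8 totalling 1907, which fits since 8 × 45 ≤ 1907 ≤ 8 × 255.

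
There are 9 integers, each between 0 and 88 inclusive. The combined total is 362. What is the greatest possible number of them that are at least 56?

6

Suppose k of them are at least 56. Those contribute at least 56 each and the other 9 − k at least 0 each.
So the total is at least 56k + 0(9 − k) = 0 + 56k. This must be ≤ 362, giving k ≤ 6.
k = 6 is achieved by 6 values at 56 and 3 at 0, total 336; add 26 to one value (staying below 56) to reach 362.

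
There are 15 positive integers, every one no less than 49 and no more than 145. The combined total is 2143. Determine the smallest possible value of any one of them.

113

Minimizing one value means maximizing the remaining 14.
The other 14 contribute at most 14 × 145 = 2030, leaving at least 2143 − 2030 = 113.
Since 113 ≥ 49, this is achievable: one at 113 and 14 at 145.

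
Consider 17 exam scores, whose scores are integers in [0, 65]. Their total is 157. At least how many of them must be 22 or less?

Each value above 22 is at least 23, contributing at least 23 − 0 = 23 above the floor 0.
The sum exceeds the floor total 0 by 157, so at most ⌊157/23⌋ = 6 exceed 22, and at least 11 are ≤ 22.
Exactly 11 works: 11 values at 0 and 6 at 23 total 138; raise one of the low values by 19 (still ≤ 22) to hit 157.

11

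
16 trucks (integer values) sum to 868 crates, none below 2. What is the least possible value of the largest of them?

55

If every one of the 16 were at most 54, the total would be at most 16 × 54 = 864 < 868.
Taking 12 copies of 54 and 4 copies of 55 gives exactly 868, so 55 is attained.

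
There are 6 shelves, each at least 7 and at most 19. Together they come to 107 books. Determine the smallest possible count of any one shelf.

12

To make one shelf as small as possible, make the other 5 as large as possible.
The other 5 contribute at most 5 × 19 = 95, leaving at least 107 − 95 = 12.
Since 12 ≥ 7, this is achievable: one at 12 and 5 at 19.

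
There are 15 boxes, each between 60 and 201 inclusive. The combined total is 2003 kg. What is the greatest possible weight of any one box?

To make one box as large as possible, make the other 14 as small as possible.
The other 14 contribute at least 14 × 60 = 840, leaving at most 2003 − 840 = 1163.
But each box is capped at 201, so the maximum is 201.
Achievable: one at 201 and the other 14 totalling 1802, which fits since 14 × 60 ≤ 1802 ≤ 14 × 201.

201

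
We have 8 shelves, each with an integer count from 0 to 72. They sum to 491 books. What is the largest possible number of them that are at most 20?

1

Each value at 20 or below falls at least 72 − 20 = 52 short of the ceiling 72.
The ceiling total is 8 × 72 = 576, and we need 491, so at most ⌊(576 − 491)/52⌋ = 1 can be that low.
k = 1 is achieved by 1 value at 20 and 7 at 72, total 524; lower one of the 72's by 33 (still > 20) to reach 491.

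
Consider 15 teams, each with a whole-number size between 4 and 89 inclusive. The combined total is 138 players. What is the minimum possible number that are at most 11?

6

Each value above 11 is at least 12, contributing at least 12 − 4 = 8 above the floor 4.
The sum exceeds the floor total 60 by 78, so at most ⌊78/8⌋ = 9 exceed 11, and at least 6 are ≤ 11.
Exactly 6 works: 6 values at 4 and 9 at 12 total 132; raise one of the low values by 6 (still ≤ 11) to hit 138.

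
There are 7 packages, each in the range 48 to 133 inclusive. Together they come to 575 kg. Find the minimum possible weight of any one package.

48

Minimizing one value means maximizing the remaining 6.
The other 6 can take up 6 × 133 = 798 ≥ 575 − 48, so one package can sit at its floor of 48.
Achievable: one at 48 and the other 6 totalling 527, which fits since 6 × 48 ≤ 527 ≤ 6 × 133.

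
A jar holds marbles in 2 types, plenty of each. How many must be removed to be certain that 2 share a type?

You could draw 1 of every type without reaching 2 of any — 2 in all.
One more forces 2 of some type, so 2 + 1 = 3.

3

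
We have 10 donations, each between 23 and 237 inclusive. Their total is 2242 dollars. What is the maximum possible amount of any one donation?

237

Maximizing one value means minimizing the remaining 9.
The other 9 contribute at least 9 × 23 = 207, leaving at most 2242 − 207 = 2035.
But each donation is capped at 237, so the maximum is 237.
Achievable: one at 237 and the other 9 totalling 2005, which fits since 9 × 23 ≤ 2005 ≤ 9 × 237.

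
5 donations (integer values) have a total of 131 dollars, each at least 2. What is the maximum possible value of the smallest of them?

The 5 values sum to 131, so their minimum is at most ⌊131/5⌋ = 26.
Achievable: 4 of them at 26 and 1 at 27 total 131.

26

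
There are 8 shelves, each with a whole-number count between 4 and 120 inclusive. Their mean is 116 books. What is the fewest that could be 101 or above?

The total is 8 × 116 = 928.
Each value short of 101 is at most 100, costing at least 120 − 100 = 20 against the maximum total of 960.
We can afford to lose at most 960 − 928 = 32, so at most ⌊32/20⌋ = 1 fall short, and at least 7 are ≥ 101.
Exactly 7 works: 7 values at 120 and 1 at 100 total 940; lower one of the high values by 12 (still ≥ 101) to hit 928.

7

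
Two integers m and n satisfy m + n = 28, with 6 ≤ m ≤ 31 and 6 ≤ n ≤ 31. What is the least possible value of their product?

For a fixed sum, mn is smallest when m and n are as far apart as possible.
The extreme feasible split is m = 6, n = 22, giving mn = 132.

132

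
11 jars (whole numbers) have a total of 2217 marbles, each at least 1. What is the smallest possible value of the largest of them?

If every one of the 11 were at most 201, the total would be at most 11 × 201 = 2211 < 2217.
Achievable: 6 of them at 202 and 5 at 201 total 2217.

202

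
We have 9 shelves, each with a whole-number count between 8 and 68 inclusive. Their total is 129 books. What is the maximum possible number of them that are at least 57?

1

With k values at 57 or above and the rest at least 8, the sum is at least 72 + 49k.
Since the sum is 129, we need 49k ≤ 57, i.e. k ≤ 1.
k = 1 is achieved by 1 value at 57 and 8 at 8, total 121; add 8 to one value (staying below 57) to reach 129.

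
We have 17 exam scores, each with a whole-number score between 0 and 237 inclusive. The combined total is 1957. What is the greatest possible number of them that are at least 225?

8

If k of the values are ≥ 225, the total is ≥ 225k + 0(17 − k).
Setting 225k + 0(17 − k) ≤ 1957 gives 225k ≤ 1957, so k ≤ 8.
k = 8 is achieved by 8 values at 225 and 9 at 0, total 1800; add 157 to one value (staying below 225) to reach 1957.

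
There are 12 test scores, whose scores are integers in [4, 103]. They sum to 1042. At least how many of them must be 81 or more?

If only k of them are at least 81, the other 12 − k are at most 80, so the total is at most k·103 + (12 − k)·80.
This must reach 1042, so k·103 + (12 − k)·80 ≥ 1042, giving k ≥ 4.
Exactly 4 works: 4 values at 103 and 8 at 80 total 1052; lower one of the high values by 10 (still ≥ 81) to hit 1042.

4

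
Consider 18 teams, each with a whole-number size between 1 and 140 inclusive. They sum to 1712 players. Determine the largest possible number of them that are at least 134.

If k of the values are ≥ 134, the total is ≥ 134k + 1(18 − k).
Setting 134k + 1(18 − k) ≤ 1712 gives 133k ≤ 1694, so k ≤ 12.
k = 12 is achieved by 12 values at 134 and 6 at 1, total 1614; add 98 to one value (staying below 134) to reach 1712.

12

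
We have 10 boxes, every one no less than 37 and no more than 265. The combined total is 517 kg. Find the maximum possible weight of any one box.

184

To make one box as large as possible, make the other 9 as small as possible.
The other 9 contribute at least 9 × 37 = 333, leaving at most 517 − 333 = 184.
Since 184 ≤ 265, this is achievable: one at 184 and 9 at 37.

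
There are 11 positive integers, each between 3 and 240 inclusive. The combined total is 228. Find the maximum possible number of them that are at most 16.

10

Suppose k of them are at most 16. Those contribute at most 16 each and the rest at most 240 each.
So the total is at most 16k + 240(11 − k) = 2640 − 224k. This must still be ≥ 228, so k ≤ 10.
k = 10 is achieved by 10 values at 16 and 1 at 240, total 400; lower one of the 240's by 172 (still > 16) to reach 228.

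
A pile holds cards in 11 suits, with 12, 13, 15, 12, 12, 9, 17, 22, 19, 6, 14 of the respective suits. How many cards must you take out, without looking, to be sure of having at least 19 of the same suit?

147

In the worst case you take as many as possible of each suit without reaching 19: 12 + 13 + 15 + 12 + 12 + 9 + 17 + 18 + 18 + 6 + 14 = 146.
The next one must give 19 of some suit, so 146 + 1 = 147.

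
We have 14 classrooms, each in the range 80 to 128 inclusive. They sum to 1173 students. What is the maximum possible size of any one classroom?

128

Maximizing one value means minimizing the remaining 13.
The other 13 contribute at least 13 × 80 = 1040, leaving at most 1173 − 1040 = 133.
But each classroom is capped at 128, so the maximum is 128.
Achievable: one at 128 and the other 13 totalling 1045, which fits since 13 × 80 ≤ 1045 ≤ 13 × 128.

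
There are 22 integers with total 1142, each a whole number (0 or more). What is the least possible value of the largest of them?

52

If every one of the 22 were at most 51, the total would be at most 22 × 51 = 1122 < 1142.
Taking 2 copies of 51 and 20 copies of 52 gives exactly 1142, so 52 is attained.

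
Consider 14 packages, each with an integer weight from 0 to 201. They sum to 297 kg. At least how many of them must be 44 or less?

8

Each value above 44 is at least 45, contributing at least 45 − 0 = 45 above the floor 0.
The sum exceeds the floor total 0 by 297, so at most ⌊297/45⌋ = 6 exceed 44, and at least 8 are ≤ 44.
Exactly 8 works: 8 values at 0 and 6 at 45 total 270; raise one of the low values by 27 (still ≤ 44) to hit 297.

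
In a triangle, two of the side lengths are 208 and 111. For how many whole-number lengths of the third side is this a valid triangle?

The triangle inequality gives |208 − 111| < c < 208 + 111, i.e. 97 < c < 319.
So c can be any integer from 98 to 318: 221 values.

221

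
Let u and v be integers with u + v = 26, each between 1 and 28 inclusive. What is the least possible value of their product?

25

For a fixed sum, uv is smallest when u and v are as far apart as possible.
At the endpoint u = 1, v = 26 − 1 = 25, so uv = 1 × 25 = 25.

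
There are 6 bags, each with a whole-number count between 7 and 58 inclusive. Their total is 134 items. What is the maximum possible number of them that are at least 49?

2

If k of the values are ≥ 49, the total is ≥ 49k + 7(6 − k).
Setting 49k + 7(6 − k) ≤ 134 gives 42k ≤ 92, so k ≤ 2.
k = 2 is achieved by 2 values at 49 and 4 at 7, total 126; add 8 to one value (staying below 49) to reach 134.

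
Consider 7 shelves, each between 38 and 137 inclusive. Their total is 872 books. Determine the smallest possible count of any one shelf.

Minimizing one value means maximizing the remaining 6.
The other 6 contribute at most 6 × 137 = 822, leaving at least 872 − 822 = 50.
Since 50 ≥ 38, this is achievable: one at 50 and 6 at 137.

50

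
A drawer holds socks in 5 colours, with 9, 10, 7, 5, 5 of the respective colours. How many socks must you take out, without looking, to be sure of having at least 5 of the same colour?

21

In the worst case you take as many as possible of each colour without reaching 5: 4 + 4 + 4 + 4 + 4 = 20.
The next one must give 5 of some colour, so 20 + 1 = 21.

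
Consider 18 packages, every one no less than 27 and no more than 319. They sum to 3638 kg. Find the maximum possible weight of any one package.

To make one package as large as possible, make the other 17 as small as possible.
The other 17 contribute at least 17 × 27 = 459, leaving at most 3638 − 459 = 3179.
But each package is capped at 319, so the maximum is 319.
Achievable: one at 319 and the other 17 totalling 3319, which fits since 17 × 27 ≤ 3319 ≤ 17 × 319.

319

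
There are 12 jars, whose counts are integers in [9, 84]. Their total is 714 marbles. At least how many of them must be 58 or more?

Suppose at most 12 − j of them reach 58; then j values are ≤ 57 and the rest ≤ 84.
The total is then ≤ 57·j + 84·(12 − j) = 1008 − 27j. For this to be ≥ 714 we need j ≤ 10, so at least 12 − 10 = 2 must reach 58.
Exactly 2 works: 2 values at 84 and 10 at 57 total 738; lower one of the high values by 24 (still ≥ 58) to hit 714.

2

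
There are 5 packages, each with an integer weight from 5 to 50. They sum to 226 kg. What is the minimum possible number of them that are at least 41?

3

Each value short of 41 is at most 40, costing at least 50 − 40 = 10 against the maximum total of 250.
We can afford to lose at most 250 − 226 = 24, so at most ⌊24/10⌋ = 2 fall short, and at least 3 are ≥ 41.
Exactly 3 works: 3 values at 50 and 2 at 40 total 230; lower one of the high values by 4 (still ≥ 41) to hit 226.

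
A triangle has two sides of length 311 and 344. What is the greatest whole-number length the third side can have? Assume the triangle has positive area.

The third side must be less than 311 + 344 = 655.
The largest integer below 655 is 654.

654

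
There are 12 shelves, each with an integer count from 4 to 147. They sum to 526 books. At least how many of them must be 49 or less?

If only k of them are at most 49, the other 12 − k are at least 50, so the total is at least (12 − k)·50 + k·4.
This is ≤ 526, so (12 − k)·50 + 4k ≤ 526, which gives k ≥ 2.
Exactly 2 works: 2 values at 4 and 10 at 50 total 508; raise one of the low values by 18 (still ≤ 49) to hit 526.

2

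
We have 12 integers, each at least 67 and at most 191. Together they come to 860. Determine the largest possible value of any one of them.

123

Maximizing one value means minimizing the remaining 11.
The other 11 contribute at least 11 × 67 = 737, leaving at most 860 − 737 = 123.
Since 123 ≤ 191, this is achievable: one at 123 and 11 at 67.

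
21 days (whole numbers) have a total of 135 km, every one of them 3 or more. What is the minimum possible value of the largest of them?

7

If every one of the 21 were at most 6, the total would be at most 21 × 6 = 126 < 135.
Equality holds with 9 values of 7 and 12 values of 6.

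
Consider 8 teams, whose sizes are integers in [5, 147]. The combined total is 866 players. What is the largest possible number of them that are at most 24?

2

Each value at 24 or below falls at least 147 − 24 = 123 short of the ceiling 147.
The ceiling total is 8 × 147 = 1176, and we need 866, so at most ⌊(1176 − 866)/123⌋ = 2 can be that low.
k = 2 is achieved by 2 values at 24 and 6 at 147, total 930; lower one of the 147's by 64 (still > 24) to reach 866.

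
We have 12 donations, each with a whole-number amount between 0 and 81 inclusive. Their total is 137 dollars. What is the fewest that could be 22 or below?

7

Let j be the number exceeding 22. Then the total is ≥ 23·j + 0·(12 − j) = 0 + 23j.
So 23j ≤ 137 and j ≤ 5; hence at least 12 − 5 = 7 are ≤ 22.
Exactly 7 works: 7 values at 0 and 5 at 23 total 115; raise one of the low values by 22 (still ≤ 22) to hit 137.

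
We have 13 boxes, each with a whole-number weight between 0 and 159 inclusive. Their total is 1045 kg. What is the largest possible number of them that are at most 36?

8

Suppose k of them are at most 36. Those contribute at most 36 each and the rest at most 159 each.
So the total is at most 36k + 159(13 − k) = 2067 − 123k. This must still be ≥ 1045, so k ≤ 8.
k = 8 is achieved by 8 values at 36 and 5 at 159, total 1083; lower one of the 159's by 38 (still > 36) to reach 1045.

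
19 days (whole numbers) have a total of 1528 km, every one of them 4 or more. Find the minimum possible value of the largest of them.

81

Some value must be at least ⌈1528/19⌉ = 81, since 19 × 80 = 1520 < 1528.
Achievable: 8 of them at 81 and 11 at 80 total 1528.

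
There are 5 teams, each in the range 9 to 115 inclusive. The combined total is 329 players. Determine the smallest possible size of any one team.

To make one team as small as possible, make the other 4 as large as possible.
The other 4 can take up 4 × 115 = 460 ≥ 329 − 9, so one team can sit at its floor of 9.
Achievable: one at 9 and the other 4 totalling 320, which fits since 4 × 9 ≤ 320 ≤ 4 × 115.

9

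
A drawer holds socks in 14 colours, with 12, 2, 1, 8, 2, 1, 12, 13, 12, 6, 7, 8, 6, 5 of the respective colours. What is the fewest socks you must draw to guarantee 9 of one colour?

79

In the worst case you take as many as possible of each colour without reaching 9: 8 + 2 + 1 + 8 + 2 + 1 + 8 + 8 + 8 + 6 + 7 + 8 + 6 + 5 = 78.
The next one must give 9 of some colour, so 78 + 1 = 79.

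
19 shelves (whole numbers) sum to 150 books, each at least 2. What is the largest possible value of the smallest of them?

The 19 values sum to 150, so their minimum is at most ⌊150/19⌋ = 7.
Achievable: 2 of them at 7 and 17 at 8 total 150.

7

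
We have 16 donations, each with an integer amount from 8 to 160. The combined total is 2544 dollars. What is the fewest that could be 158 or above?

11

Each value short of 158 is at most 157, costing at least 160 − 157 = 3 against the maximum total of 2560.
We can afford to lose at most 2560 − 2544 = 16, so at most ⌊16/3⌋ = 5 fall short, and at least 11 are ≥ 158.
Exactly 11 works: 11 values at 160 and 5 at 157 total 2545; lower one of the high values by 1 (still ≥ 158) to hit 2544.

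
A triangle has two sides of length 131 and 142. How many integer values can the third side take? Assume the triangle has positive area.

The triangle inequality gives |131 − 142| < c < 131 + 142, i.e. 11 < c < 273.
So c can be any integer from 12 to 272: 261 values.

261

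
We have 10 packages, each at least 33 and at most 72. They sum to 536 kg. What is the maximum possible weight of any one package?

Maximizing one value means minimizing the remaining 9.
The other 9 contribute at least 9 × 33 = 297, leaving at most 536 − 297 = 239.
But each package is capped at 72, so the maximum is 72.
Achievable: one at 72 and the other 9 totalling 464, which fits since 9 × 33 ≤ 464 ≤ 9 × 72.

72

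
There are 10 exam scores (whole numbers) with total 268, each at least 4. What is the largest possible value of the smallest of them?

If every one of the 10 were at least 27, the total would be at least 10 × 27 = 270 > 268.
Achievable: 2 of them at 26 and 8 at 27 total 268.

26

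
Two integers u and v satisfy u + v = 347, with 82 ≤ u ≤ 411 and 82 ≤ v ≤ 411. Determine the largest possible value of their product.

30102

uv = u(347 − u) is maximized when u is as near 347/2 as the bounds allow.
Taking u = 173 and v = 174 (both in [82, 411]) gives uv = 30102.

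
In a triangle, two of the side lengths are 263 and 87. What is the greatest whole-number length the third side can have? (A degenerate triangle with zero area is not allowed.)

The third side must be less than 263 + 87 = 350.
The largest integer below 350 is 349.

349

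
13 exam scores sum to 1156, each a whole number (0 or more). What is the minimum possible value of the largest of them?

89

Some value must be at least ⌈1156/13⌉ = 89, since 13 × 88 = 1144 < 1156.
Equality holds with 12 values of 89 and 1 value of 88.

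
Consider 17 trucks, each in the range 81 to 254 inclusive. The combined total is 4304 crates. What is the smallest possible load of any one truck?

240

To make one truck as small as possible, make the other 16 as large as possible.
The other 16 contribute at most 16 × 254 = 4064, leaving at least 4304 − 4064 = 240.
Since 240 ≥ 81, this is achievable: one at 240 and 16 at 254.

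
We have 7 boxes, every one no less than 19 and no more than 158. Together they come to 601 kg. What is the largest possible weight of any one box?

158

To make one box as large as possible, make the other 6 as small as possible.
The other 6 contribute at least 6 × 19 = 114, leaving at most 601 − 114 = 487.
But each box is capped at 158, so the maximum is 158.
Achievable: one at 158 and the other 6 totalling 443, which fits since 6 × 19 ≤ 443 ≤ 6 × 158.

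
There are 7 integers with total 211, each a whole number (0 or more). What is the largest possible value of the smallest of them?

30

If every one of the 7 were at least 31, the total would be at least 7 × 31 = 217 > 211.
Taking 6 copies of 30 and 1 copy of 31 gives exactly 211, so 30 is attained.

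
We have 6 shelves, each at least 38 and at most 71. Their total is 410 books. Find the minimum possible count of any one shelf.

To make one shelf as small as possible, make the other 5 as large as possible.
The other 5 contribute at most 5 × 71 = 355, leaving at least 410 − 355 = 55.
Since 55 ≥ 38, this is achievable: one at 55 and 5 at 71.

55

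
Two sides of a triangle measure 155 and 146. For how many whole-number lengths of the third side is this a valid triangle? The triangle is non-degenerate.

The triangle inequality gives |155 − 146| < c < 155 + 146, i.e. 9 < c < 301.
So c can be any integer from 10 to 300: 291 values.

291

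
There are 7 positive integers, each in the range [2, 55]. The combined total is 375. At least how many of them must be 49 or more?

6

If only k of them are at least 49, the other 7 − k are at most 48, so the total is at most k·55 + (7 − k)·48.
This must reach 375, so k·55 + (7 − k)·48 ≥ 375, giving k ≥ 6.
Exactly 6 works: 6 values at 55 and 1 at 48 total 378; lower one of the high values by 3 (still ≥ 49) to hit 375.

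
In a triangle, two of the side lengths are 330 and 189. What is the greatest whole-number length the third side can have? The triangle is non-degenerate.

The third side must be less than 330 + 189 = 519.
The largest integer below 519 is 518.

518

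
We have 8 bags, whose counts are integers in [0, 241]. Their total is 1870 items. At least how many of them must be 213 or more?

Suppose at most 8 − j of them reach 213; then j values are ≤ 212 and the rest ≤ 241.
The total is then ≤ 212·j + 241·(8 − j) = 1928 − 29j. For this to be ≥ 1870 we need j ≤ 2, so at least 8 − 2 = 6 must reach 213.
Exactly 6 works: 6 values at 241 and 2 at 212 total 1870.

6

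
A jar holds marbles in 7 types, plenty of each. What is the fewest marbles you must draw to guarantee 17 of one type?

You could draw 16 of every type without reaching 17 of any — 112 in all.
One more forces 17 of some type, so 112 + 1 = 113.

113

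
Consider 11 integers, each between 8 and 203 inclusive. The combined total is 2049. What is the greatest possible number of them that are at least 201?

10

With k values at 201 or above and the rest at least 8, the sum is at least 88 + 193k.
Since the sum is 2049, we need 193k ≤ 1961, i.e. k ≤ 10.
k = 10 is achieved by 10 values at 201 and 1 at 8, total 2018; add 31 to one value (staying below 201) to reach 2049.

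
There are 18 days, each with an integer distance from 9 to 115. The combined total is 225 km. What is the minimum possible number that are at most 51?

17

Let j be the number exceeding 51. Then the total is ≥ 52·j + 9·(18 − j) = 162 + 43j.
So 43j ≤ 63 and j ≤ 1; hence at least 18 − 1 = 17 are ≤ 51.
Exactly 17 works: 17 values at 9 and 1 at 52 total 205; raise one of the low values by 20 (still ≤ 51) to hit 225.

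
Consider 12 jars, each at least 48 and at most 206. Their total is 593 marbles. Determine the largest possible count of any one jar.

Maximizing one value means minimizing the remaining 11.
The other 11 contribute at least 11 × 48 = 528, leaving at most 593 − 528 = 65.
Since 65 ≤ 206, this is achievable: one at 65 and 11 at 48.

65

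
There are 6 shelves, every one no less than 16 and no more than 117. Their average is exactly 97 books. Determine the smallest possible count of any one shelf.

To make one shelf as small as possible, make the other 5 as large as possible.
The total is 6 × 97 = 582.
The other 5 can take up 5 × 117 = 585 ≥ 582 − 16, so one shelf can sit at its floor of 16.
Achievable: one at 16 and the other 5 totalling 566, which fits since 5 × 16 ≤ 566 ≤ 5 × 117.

16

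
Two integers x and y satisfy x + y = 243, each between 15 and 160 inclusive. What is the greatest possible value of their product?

14762

With x + y fixed, xy peaks when the two are closest together.
Taking x = 121 and y = 122 (both in [15, 160]) gives xy = 14762.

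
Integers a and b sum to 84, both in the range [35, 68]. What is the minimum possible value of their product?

1715

For a fixed sum, ab is smallest when a and b are as far apart as possible.
At the endpoint a = 35, b = 84 − 35 = 49, so ab = 35 × 49 = 1715.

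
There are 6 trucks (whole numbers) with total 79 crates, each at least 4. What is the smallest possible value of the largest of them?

If every one of the 6 were at most 13, the total would be at most 6 × 13 = 78 < 79.
Achievable: 1 of them at 14 and 5 at 13 total 79.

14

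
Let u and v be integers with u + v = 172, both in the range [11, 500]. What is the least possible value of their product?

For a fixed sum, uv is smallest when u and v are as far apart as possible.
At the endpoint u = 11, v = 172 − 11 = 161, so uv = 11 × 161 = 1771.

1771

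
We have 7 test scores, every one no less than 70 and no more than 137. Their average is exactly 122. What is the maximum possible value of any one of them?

137

Maximizing one value means minimizing the remaining 6.
The total is 7 × 122 = 854.
The other 6 contribute at least 6 × 70 = 420, leaving at most 854 − 420 = 434.
But each score is capped at 137, so the maximum is 137.
Achievable: one at 137 and the other 6 totalling 717, which fits since 6 × 70 ≤ 717 ≤ 6 × 137.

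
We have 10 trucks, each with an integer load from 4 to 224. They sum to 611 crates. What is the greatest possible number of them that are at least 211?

With k values at 211 or above and the rest at least 4, the sum is at least 40 + 207k.
Since the sum is 611, we need 207k ≤ 571, i.e. k ≤ 2.
k = 2 is achieved by 2 values at 211 and 8 at 4, total 454; add 157 to one value (staying below 211) to reach 611.

2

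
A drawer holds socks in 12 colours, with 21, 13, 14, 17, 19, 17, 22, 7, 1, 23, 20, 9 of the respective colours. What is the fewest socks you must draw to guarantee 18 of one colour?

164

In the worst case you take as many as possible of each colour without reaching 18: 17 + 13 + 14 + 17 + 17 + 17 + 17 + 7 + 1 + 17 + 17 + 9 = 163.
The next one must give 18 of some colour, so 163 + 1 = 164.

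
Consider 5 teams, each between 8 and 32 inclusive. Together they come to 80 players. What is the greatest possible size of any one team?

Maximizing one value means minimizing the remaining 4.
The other 4 contribute at least 4 × 8 = 32, leaving at most 80 − 32 = 48.
But each team is capped at 32, so the maximum is 32.
Achievable: one at 32 and the other 4 totalling 48, which fits since 4 × 8 ≤ 48 ≤ 4 × 32.

32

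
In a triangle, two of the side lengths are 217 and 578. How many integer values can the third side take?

433

The triangle inequality gives |217 − 578| < c < 217 + 578, i.e. 361 < c < 795.
So c can be any integer from 362 to 794: 433 values.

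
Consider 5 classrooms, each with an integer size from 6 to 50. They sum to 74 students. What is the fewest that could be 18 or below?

2

Each value above 18 is at least 19, contributing at least 19 − 6 = 13 above the floor 6.
The sum exceeds the floor total 30 by 44, so at most ⌊44/13⌋ = 3 exceed 18, and at least 2 are ≤ 18.
Exactly 2 works: 2 values at 6 and 3 at 19 total 69; raise one of the low values by 5 (still ≤ 18) to hit 74.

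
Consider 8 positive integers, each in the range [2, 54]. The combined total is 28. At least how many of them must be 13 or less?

7

If only k of them are at most 13, the other 8 − k are at least 14, so the total is at least (8 − k)·14 + k·2.
This is ≤ 28, so (8 − k)·14 + 2k ≤ 28, which gives k ≥ 7.
Exactly 7 works: 7 values at 2 and 1 at 14 total 28.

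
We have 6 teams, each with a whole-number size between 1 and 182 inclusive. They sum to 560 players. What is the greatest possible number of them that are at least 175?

3

If k of the values are ≥ 175, the total is ≥ 175k + 1(6 − k).
Setting 175k + 1(6 − k) ≤ 560 gives 174k ≤ 554, so k ≤ 3.
k = 3 is achieved by 3 values at 175 and 3 at 1, total 528; add 32 to one value (staying below 175) to reach 560.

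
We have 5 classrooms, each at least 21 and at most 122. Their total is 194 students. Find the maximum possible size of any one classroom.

110

To make one classroom as large as possible, make the other 4 as small as possible.
The other 4 contribute at least 4 × 21 = 84, leaving at most 194 − 84 = 110.
Since 110 ≤ 122, this is achievable: one at 110 and 4 at 21.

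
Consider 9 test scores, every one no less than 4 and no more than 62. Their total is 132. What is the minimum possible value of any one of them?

To make one score as small as possible, make the other 8 as large as possible.
The other 8 can take up 8 × 62 = 496 ≥ 132 − 4, so one score can sit at its floor of 4.
Achievable: one at 4 and the other 8 totalling 128, which fits since 8 × 4 ≤ 128 ≤ 8 × 62.

4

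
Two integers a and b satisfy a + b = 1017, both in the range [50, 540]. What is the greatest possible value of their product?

With a + b fixed, ab peaks when the two are closest together.
Taking a = 508 and b = 509 (both in [50, 540]) gives ab = 258572.

258572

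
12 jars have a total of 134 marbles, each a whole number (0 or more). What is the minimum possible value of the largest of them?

If every one of the 12 were at most 11, the total would be at most 12 × 11 = 132 < 134.
Achievable: 2 of them at 12 and 10 at 11 total 134.

12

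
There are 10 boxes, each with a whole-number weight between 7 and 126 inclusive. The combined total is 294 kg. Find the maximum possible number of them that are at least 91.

2

If k of the values are ≥ 91, the total is ≥ 91k + 7(10 − k).
Setting 91k + 7(10 − k) ≤ 294 gives 84k ≤ 224, so k ≤ 2.
k = 2 is achieved by 2 values at 91 and 8 at 7, total 238; add 56 to one value (staying below 91) to reach 294.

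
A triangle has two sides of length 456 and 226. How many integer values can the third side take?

The triangle inequality gives |456 − 226| < c < 456 + 226, i.e. 230 < c < 682.
So c can be any integer from 231 to 681: 451 values.

451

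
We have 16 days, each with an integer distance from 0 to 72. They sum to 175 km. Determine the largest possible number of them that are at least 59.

If k of the values are ≥ 59, the total is ≥ 59k + 0(16 − k).
Setting 59k + 0(16 − k) ≤ 175 gives 59k ≤ 175, so k ≤ 2.
k = 2 is achieved by 2 values at 59 and 14 at 0, total 118; add 57 to one value (staying below 59) to reach 175.

2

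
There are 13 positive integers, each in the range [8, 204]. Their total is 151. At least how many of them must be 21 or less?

If only k of them are at most 21, the other 13 − k are at least 22, so the total is at least (13 − k)·22 + k·8.
This is ≤ 151, so (13 − k)·22 + 8k ≤ 151, which gives k ≥ 10.
Exactly 10 works: 10 values at 8 and 3 at 22 total 146; raise one of the low values by 5 (still ≤ 21) to hit 151.

10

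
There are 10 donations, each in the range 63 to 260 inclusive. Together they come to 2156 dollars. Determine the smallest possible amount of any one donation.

63

Minimizing one value means maximizing the remaining 9.
The other 9 can take up 9 × 260 = 2340 ≥ 2156 − 63, so one donation can sit at its floor of 63.
Achievable: one at 63 and the other 9 totalling 2093, which fits since 9 × 63 ≤ 2093 ≤ 9 × 260.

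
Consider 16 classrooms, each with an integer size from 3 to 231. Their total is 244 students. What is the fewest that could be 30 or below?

9

Each value above 30 is at least 31, contributing at least 31 − 3 = 28 above the floor 3.
The sum exceeds the floor total 48 by 196, so at most ⌊196/28⌋ = 7 exceed 30, and at least 9 are ≤ 30.
Exactly 9 works: 9 values at 3 and 7 at 31 total 244.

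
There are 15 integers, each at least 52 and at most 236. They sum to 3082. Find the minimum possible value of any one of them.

To make one integer as small as possible, make the other 14 as large as possible.
The other 14 can take up 14 × 236 = 3304 ≥ 3082 − 52, so one integer can sit at its floor of 52.
Achievable: one at 52 and the other 14 totalling 3030, which fits since 14 × 52 ≤ 3030 ≤ 14 × 236.

52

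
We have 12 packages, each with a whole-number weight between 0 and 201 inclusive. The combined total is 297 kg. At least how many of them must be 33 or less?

Each value above 33 is at least 34, contributing at least 34 − 0 = 34 above the floor 0.
The sum exceeds the floor total 0 by 297, so at most ⌊297/34⌋ = 8 exceed 33, and at least 4 are ≤ 33.
Exactly 4 works: 4 values at 0 and 8 at 34 total 272; raise one of the low values by 25 (still ≤ 33) to hit 297.

4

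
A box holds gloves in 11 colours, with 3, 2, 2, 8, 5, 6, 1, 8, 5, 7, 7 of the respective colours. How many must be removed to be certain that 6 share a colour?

44

In the worst case you take as many as possible of each colour without reaching 6: 3 + 2 + 2 + 5 + 5 + 5 + 1 + 5 + 5 + 5 + 5 = 43.
The next one must give 6 of some colour, so 43 + 1 = 44.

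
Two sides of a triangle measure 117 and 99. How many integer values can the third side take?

197

The triangle inequality gives |117 − 99| < c < 117 + 99, i.e. 18 < c < 216.
So c can be any integer from 19 to 215: 197 values.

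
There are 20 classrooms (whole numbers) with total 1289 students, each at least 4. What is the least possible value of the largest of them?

If every one of the 20 were at most 64, the total would be at most 20 × 64 = 1280 < 1289.
Taking 11 copies of 64 and 9 copies of 65 gives exactly 1289, so 65 is attained.

65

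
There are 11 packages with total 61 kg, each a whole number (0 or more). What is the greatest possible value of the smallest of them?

The 11 values sum to 61, so their minimum is at most ⌊61/11⌋ = 5.
Achievable: 5 of them at 5 and 6 at 6 total 61.

5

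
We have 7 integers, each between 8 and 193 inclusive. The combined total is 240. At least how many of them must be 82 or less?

5

Each value above 82 is at least 83, contributing at least 83 − 8 = 75 above the floor 8.
The sum exceeds the floor total 56 by 184, so at most ⌊184/75⌋ = 2 exceed 82, and at least 5 are ≤ 82.
Exactly 5 works: 5 values at 8 and 2 at 83 total 206; raise one of the low values by 34 (still ≤ 82) to hit 240.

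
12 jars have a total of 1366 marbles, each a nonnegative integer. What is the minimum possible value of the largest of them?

The 12 values sum to 1366, so their maximum is at least ⌈1366/12⌉ = 114.
Equality holds with 10 values of 114 and 2 values of 113.

114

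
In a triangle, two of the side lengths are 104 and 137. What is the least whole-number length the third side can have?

34

The third side must exceed |104 − 137| = 33.
The smallest integer above 33 is 34.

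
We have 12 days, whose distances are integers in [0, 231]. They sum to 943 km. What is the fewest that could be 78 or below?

If only k of them are at most 78, the other 12 − k are at least 79, so the total is at least (12 − k)·79 + k·0.
This is ≤ 943, so (12 − k)·79 + 0k ≤ 943, which gives k ≥ 1.
Exactly 1 works: 1 value at 0 and 11 at 79 total 869; raise one of the low values by 74 (still ≤ 78) to hit 943.

1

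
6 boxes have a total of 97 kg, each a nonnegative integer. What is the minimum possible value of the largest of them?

If every one of the 6 were at most 16, the total would be at most 6 × 16 = 96 < 97.
Taking 5 copies of 16 and 1 copy of 17 gives exactly 97, so 17 is attained.

17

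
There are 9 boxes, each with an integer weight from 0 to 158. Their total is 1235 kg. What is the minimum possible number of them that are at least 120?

Suppose at most 9 − j of them reach 120; then j values are ≤ 119 and the rest ≤ 158.
The total is then ≤ 119·j + 158·(9 − j) = 1422 − 39j. For this to be ≥ 1235 we need j ≤ 4, so at least 9 − 4 = 5 must reach 120.
Exactly 5 works: 5 values at 158 and 4 at 119 total 1266; lower one of the high values by 31 (still ≥ 120) to hit 1235.

5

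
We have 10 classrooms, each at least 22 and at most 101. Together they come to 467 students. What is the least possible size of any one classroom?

22

Minimizing one value means maximizing the remaining 9.
The other 9 can take up 9 × 101 = 909 ≥ 467 − 22, so one classroom can sit at its floor of 22.
Achievable: one at 22 and the other 9 totalling 445, which fits since 9 × 22 ≤ 445 ≤ 9 × 101.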